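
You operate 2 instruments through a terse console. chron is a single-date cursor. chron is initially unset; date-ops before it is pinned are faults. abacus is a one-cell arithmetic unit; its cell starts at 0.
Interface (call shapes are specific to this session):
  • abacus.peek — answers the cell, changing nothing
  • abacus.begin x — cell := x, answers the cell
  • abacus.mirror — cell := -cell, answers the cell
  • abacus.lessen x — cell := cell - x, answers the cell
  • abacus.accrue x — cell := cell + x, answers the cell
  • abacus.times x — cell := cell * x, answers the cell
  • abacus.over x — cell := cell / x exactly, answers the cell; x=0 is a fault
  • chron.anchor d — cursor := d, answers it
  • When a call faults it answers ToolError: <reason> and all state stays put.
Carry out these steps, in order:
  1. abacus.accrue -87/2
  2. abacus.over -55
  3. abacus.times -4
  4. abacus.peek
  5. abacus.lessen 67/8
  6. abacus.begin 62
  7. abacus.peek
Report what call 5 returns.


Answer: -5077/440

Derivation:
Calling accrue using x='-87/2', and see -87/2.
Then over using x='-55', and see 87/110.
Invoking times using x='-4', and get -174/55.
I invoke peek(), and get -174/55.
Invoking lessen using x='67/8', which returns -5077/440.
I invoke begin using x='62': 62.
I use peek, → 62.


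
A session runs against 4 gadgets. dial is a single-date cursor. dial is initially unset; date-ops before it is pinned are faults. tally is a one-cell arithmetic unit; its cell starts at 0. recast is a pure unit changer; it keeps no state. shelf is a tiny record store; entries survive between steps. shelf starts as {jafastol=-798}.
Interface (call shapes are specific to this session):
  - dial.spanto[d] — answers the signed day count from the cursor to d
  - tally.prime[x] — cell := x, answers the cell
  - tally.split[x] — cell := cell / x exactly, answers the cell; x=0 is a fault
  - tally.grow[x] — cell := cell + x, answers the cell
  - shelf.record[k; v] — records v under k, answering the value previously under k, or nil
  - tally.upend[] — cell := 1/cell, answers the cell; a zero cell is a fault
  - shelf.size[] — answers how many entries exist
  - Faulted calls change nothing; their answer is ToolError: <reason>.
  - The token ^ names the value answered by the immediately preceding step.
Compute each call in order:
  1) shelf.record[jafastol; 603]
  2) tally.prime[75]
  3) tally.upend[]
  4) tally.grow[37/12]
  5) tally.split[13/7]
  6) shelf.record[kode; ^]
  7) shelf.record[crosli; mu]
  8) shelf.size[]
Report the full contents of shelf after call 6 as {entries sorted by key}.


I use shelf.record using jafastol, 603, and observe -798.
Next I call tally.prime using 75, and see 75.
Invoking tally.upend, → 1/75.
Calling tally.grow using 37/12, and see 929/300.
I try tally.split using 13/7, → 6503/3900.
I run shelf.record using kode, ^, giving nil.
Invoking shelf.record using crosli, mu, and observe nil.
Using shelf.size(), and see 3.

Answer: {jafastol=603, kode=6503/3900}


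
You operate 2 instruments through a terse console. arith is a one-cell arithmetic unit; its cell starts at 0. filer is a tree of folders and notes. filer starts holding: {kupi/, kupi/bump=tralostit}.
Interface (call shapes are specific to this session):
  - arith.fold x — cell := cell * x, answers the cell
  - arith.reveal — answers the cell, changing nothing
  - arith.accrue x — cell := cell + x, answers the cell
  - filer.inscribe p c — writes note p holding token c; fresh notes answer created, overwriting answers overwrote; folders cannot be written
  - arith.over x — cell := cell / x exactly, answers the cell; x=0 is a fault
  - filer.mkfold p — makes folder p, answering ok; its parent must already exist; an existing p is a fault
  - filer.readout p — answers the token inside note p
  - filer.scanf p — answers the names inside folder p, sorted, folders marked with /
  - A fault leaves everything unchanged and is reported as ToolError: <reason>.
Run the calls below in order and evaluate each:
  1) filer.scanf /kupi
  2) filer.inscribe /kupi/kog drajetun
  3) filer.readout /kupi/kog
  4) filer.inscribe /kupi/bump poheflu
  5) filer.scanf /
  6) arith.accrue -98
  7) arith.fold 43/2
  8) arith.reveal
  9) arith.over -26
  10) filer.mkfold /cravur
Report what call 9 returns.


Answer: 2107/26

Derivation:
% filer.scanf(p=/kupi) -> [bump]
% filer.inscribe(p=/kupi/kog, c=drajetun) -> created
% filer.readout(p=/kupi/kog) -> drajetun
% filer.inscribe(p=/kupi/bump, c=poheflu) -> overwrote
% filer.scanf(p=/) -> [kupi/]
% arith.accrue(x=-98) -> -98
% arith.fold(x=43/2) -> -2107
% arith.reveal() -> -2107
% arith.over(x=-26) -> 2107/26
% filer.mkfold(p=/cravur) -> ok


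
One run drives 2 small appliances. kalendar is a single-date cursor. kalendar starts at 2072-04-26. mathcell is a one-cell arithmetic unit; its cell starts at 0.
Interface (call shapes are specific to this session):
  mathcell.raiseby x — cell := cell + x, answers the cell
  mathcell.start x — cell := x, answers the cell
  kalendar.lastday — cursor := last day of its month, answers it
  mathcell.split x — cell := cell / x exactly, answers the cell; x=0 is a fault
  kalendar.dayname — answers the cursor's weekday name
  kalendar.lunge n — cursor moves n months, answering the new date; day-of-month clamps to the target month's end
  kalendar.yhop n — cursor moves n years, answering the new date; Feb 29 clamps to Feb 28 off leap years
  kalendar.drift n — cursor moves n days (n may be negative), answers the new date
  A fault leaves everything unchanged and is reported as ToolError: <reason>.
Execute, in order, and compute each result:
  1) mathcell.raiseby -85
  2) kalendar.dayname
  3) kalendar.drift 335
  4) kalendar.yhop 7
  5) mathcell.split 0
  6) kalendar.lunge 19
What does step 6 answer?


Invoking mathcell.raiseby using x: -85, giving -85.
Now I run kalendar.dayname, — result: Tuesday.
I try kalendar.drift using n: 335, — result: 2073-03-27.
I try kalendar.yhop using n: 7, which returns 2080-03-27.
Calling mathcell.split using x: 0, and see ToolError: division by zero.
Calling kalendar.lunge using n: 19, and see 2081-10-27.

Answer: 2081-10-27


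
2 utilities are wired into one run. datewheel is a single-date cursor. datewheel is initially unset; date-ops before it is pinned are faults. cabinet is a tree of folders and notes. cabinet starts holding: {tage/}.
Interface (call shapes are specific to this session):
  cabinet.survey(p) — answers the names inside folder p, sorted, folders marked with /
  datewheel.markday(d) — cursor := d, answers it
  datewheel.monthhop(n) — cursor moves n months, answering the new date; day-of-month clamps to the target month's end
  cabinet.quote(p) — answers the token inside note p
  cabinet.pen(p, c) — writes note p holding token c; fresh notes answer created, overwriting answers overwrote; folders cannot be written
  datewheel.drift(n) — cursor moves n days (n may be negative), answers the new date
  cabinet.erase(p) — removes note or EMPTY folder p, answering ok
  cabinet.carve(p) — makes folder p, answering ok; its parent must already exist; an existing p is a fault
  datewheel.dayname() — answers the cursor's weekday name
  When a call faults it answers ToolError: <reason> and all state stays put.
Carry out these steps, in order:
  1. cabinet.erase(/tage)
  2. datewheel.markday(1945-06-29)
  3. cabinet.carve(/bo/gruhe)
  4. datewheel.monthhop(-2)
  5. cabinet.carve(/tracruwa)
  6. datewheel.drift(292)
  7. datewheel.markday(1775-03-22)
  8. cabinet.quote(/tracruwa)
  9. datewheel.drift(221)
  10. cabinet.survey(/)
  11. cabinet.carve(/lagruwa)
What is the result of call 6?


Answer: 1946-02-15

Derivation:
I call erase(p=/tage), — result: ok.
Now I run markday(d=1945-06-29), and get 1945-06-29.
Then carve(p=/bo/gruhe), — result: ToolError: no parent.
I run monthhop(n=-2), and observe 1945-04-29.
Then carve(p=/tracruwa), giving ok.
Next I call drift(n=292): 1946-02-15.
Then markday(d=1775-03-22), giving 1775-03-22.
Calling quote(p=/tracruwa), which returns ToolError: is a directory.
Then drift(n=221), → 1775-10-29.
Now I run survey(p=/), and observe [tracruwa/].
I try carve(p=/lagruwa), giving ok.


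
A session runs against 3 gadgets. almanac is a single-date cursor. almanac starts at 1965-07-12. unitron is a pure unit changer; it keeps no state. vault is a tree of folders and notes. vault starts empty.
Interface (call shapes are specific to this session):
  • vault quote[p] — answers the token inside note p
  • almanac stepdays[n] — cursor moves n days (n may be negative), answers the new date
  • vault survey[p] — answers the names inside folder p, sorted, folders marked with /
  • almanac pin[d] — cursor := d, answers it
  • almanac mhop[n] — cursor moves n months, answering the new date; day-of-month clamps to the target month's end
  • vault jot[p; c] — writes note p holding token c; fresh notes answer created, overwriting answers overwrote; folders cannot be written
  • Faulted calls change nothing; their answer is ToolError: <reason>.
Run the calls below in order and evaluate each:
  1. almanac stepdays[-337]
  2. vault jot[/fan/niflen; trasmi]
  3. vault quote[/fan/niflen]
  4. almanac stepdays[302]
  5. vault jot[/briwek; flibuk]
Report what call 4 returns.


Answer: 1965-06-07

Derivation:
! 1. almanac stepdays(n→-337) == 1964-08-09
! 2. vault jot(p→/fan/niflen, c→trasmi) == ToolError: no parent
! 3. vault quote(p→/fan/niflen) == ToolError: not found
! 4. almanac stepdays(n→302) == 1965-06-07
! 5. vault jot(p→/briwek, c→flibuk) == created


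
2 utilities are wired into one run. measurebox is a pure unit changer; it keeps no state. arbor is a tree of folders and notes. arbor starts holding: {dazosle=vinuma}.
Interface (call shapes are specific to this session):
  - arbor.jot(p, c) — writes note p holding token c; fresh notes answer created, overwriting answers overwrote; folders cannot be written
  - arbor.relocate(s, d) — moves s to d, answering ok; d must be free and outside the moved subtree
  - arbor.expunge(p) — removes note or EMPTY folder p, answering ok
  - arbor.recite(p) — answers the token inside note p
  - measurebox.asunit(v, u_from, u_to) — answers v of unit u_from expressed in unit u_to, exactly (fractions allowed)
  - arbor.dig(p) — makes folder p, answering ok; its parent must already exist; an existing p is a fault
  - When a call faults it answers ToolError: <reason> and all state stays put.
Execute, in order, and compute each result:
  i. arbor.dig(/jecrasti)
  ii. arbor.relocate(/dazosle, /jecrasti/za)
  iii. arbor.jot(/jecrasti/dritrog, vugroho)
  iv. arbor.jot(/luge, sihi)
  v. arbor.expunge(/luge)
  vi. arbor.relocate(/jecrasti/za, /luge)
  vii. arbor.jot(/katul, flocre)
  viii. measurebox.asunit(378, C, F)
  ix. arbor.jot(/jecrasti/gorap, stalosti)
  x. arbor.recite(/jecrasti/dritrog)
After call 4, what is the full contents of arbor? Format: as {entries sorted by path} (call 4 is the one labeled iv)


==> arbor.dig(/jecrasti)
<== ok
==> arbor.relocate(/dazosle, /jecrasti/za)
<== ok
==> arbor.jot(/jecrasti/dritrog, vugroho)
<== created
==> arbor.jot(/luge, sihi)
<== created
==> arbor.expunge(/luge)
<== ok
==> arbor.relocate(/jecrasti/za, /luge)
<== ok
==> arbor.jot(/katul, flocre)
<== created
==> measurebox.asunit(378, C, F)
<== 3562/5
==> arbor.jot(/jecrasti/gorap, stalosti)
<== created
==> arbor.recite(/jecrasti/dritrog)
<== vugroho

Answer: {jecrasti/, jecrasti/dritrog=vugroho, jecrasti/za=vinuma, luge=sihi}


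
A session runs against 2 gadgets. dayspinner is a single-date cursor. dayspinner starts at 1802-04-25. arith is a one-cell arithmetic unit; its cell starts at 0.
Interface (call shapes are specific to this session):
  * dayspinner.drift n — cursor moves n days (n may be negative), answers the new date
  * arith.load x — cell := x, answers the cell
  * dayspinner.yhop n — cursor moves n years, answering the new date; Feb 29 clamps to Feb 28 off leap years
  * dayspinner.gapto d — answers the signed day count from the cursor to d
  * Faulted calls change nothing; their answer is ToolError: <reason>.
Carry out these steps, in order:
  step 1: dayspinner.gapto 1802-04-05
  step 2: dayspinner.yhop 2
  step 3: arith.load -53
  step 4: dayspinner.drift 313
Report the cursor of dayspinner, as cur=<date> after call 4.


I invoke gapto(d='1802-04-05'), — result: -20.
Next I call yhop(n='2'), giving 1804-04-25.
I call load(x='-53'), and see -53.
I invoke drift(n='313'), giving 1805-03-04.

Answer: cur=1805-03-04


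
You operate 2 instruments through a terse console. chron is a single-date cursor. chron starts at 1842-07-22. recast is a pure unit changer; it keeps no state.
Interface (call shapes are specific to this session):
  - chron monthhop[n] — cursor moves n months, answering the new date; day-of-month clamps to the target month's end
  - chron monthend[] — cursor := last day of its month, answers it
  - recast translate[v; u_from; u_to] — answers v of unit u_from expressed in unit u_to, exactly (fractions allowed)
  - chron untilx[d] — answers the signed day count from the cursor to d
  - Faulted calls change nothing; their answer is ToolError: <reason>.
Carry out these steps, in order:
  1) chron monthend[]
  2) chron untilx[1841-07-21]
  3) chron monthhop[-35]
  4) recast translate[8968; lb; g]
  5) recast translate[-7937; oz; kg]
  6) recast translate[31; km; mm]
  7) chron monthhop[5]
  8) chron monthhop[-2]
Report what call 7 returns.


Answer: 1840-01-31

Derivation:
;; 1. chron monthend() : 1842-07-31
;; 2. chron untilx(d: 1841-07-21) : -375
;; 3. chron monthhop(n: -35) : 1839-08-31
;; 4. recast translate(v: 8968, u_from: lb, u_to: g) : 50847704677/12500
;; 5. recast translate(v: -7937, u_from: oz, u_to: kg) : -360016264069/1600000000
;; 6. recast translate(v: 31, u_from: km, u_to: mm) : 31000000
;; 7. chron monthhop(n: 5) : 1840-01-31
;; 8. chron monthhop(n: -2) : 1839-11-30


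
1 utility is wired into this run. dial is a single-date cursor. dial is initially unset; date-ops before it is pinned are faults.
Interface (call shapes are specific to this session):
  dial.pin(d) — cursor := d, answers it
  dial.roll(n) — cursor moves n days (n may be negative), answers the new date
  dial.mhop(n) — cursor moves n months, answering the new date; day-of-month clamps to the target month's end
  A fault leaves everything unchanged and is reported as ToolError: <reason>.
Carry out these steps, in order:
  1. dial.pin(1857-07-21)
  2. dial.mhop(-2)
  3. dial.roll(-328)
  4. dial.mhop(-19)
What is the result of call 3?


Answer: 1856-06-27

Derivation:
> dial.pin 1857-07-21
:: 1857-07-21
> dial.mhop -2
:: 1857-05-21
> dial.roll -328
:: 1856-06-27
> dial.mhop -19
:: 1854-11-27


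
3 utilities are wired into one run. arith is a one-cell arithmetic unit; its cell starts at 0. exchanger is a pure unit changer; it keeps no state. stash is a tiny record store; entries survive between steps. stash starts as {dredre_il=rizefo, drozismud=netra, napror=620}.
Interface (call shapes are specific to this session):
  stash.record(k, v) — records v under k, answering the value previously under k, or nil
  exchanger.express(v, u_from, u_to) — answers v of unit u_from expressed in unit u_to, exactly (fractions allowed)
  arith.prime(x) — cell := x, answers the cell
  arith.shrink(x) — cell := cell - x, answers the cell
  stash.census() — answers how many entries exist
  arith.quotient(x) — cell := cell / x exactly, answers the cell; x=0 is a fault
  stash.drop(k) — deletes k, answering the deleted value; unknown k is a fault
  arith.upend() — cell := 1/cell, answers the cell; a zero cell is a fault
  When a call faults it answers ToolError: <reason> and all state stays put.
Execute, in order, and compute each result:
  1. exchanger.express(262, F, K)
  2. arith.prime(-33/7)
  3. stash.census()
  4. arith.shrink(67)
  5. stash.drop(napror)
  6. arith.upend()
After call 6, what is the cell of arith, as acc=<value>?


Answer: acc=-7/502

Derivation:
Step: exchanger.express[v: 262; u_from: F; u_to: K]
Result: 72167/180
Step: arith.prime[x: -33/7]
Result: -33/7
Step: stash.census[]
Result: 3
Step: arith.shrink[x: 67]
Result: -502/7
Step: stash.drop[k: napror]
Result: 620
Step: arith.upend[]
Result: -7/502


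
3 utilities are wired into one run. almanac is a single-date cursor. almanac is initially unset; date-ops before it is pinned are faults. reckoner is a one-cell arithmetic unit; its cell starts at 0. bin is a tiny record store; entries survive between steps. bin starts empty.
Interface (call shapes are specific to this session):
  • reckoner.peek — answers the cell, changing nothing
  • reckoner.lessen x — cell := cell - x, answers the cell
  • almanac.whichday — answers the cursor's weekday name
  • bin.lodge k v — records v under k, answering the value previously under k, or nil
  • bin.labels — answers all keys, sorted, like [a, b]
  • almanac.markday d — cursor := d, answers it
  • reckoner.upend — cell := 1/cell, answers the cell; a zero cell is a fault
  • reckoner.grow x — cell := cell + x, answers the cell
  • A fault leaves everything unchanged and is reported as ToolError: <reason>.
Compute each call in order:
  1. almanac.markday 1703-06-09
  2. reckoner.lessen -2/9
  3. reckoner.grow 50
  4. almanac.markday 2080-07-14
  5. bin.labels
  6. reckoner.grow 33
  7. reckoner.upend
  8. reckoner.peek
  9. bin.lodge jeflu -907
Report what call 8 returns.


Answer: 9/749

Derivation:
>>> markday d='1703-06-09'
= 1703-06-09
>>> lessen x='-2/9'
= 2/9
>>> grow x='50'
= 452/9
>>> markday d='2080-07-14'
= 2080-07-14
>>> labels
= []
>>> grow x='33'
= 749/9
>>> upend
= 9/749
>>> peek
= 9/749
>>> lodge k='jeflu' v='-907'
= nil


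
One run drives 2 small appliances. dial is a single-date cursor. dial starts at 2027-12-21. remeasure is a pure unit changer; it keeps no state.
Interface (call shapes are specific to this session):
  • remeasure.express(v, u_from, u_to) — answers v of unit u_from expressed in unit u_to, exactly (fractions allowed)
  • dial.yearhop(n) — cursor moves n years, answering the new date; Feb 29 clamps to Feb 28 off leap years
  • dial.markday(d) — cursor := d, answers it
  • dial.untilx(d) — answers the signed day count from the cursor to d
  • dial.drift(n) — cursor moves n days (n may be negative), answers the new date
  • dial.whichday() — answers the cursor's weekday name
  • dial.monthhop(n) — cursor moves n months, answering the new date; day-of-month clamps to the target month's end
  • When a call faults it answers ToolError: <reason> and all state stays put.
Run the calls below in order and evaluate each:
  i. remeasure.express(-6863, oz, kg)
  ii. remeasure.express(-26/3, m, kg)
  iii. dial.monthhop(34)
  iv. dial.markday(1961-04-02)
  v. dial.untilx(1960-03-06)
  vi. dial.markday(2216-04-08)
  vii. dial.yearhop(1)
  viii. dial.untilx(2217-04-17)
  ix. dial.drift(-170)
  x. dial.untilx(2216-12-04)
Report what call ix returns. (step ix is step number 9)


[in] remeasure.express v: -6863 u_from: oz u_to: kg
= -311300443531/1600000000
[in] remeasure.express v: -26/3 u_from: m u_to: kg
= ToolError: incompatible units
[in] dial.monthhop n: 34
= 2030-10-21
[in] dial.markday d: 1961-04-02
= 1961-04-02
[in] dial.untilx d: 1960-03-06
= -392
[in] dial.markday d: 2216-04-08
= 2216-04-08
[in] dial.yearhop n: 1
= 2217-04-08
[in] dial.untilx d: 2217-04-17
= 9
[in] dial.drift n: -170
= 2216-10-20
[in] dial.untilx d: 2216-12-04
= 45

Answer: 2216-10-20


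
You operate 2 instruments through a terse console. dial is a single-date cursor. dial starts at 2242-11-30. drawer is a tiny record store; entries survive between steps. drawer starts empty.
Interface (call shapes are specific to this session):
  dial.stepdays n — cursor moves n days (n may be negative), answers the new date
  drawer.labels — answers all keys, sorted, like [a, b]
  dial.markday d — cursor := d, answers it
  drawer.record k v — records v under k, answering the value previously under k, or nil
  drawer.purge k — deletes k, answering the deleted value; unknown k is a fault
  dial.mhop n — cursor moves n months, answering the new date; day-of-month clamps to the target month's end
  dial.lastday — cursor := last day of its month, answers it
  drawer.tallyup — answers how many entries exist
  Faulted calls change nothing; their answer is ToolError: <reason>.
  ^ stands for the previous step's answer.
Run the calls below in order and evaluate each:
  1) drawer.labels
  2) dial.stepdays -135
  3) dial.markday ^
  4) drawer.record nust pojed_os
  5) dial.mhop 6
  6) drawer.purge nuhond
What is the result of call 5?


Answer: 2243-01-18

Derivation:
[in] labels
= []
[in] stepdays n=-135
= 2242-07-18
[in] markday d=^
= 2242-07-18
[in] record k=nust v=pojed_os
= nil
[in] mhop n=6
= 2243-01-18
[in] purge k=nuhond
= ToolError: no such key nuhond


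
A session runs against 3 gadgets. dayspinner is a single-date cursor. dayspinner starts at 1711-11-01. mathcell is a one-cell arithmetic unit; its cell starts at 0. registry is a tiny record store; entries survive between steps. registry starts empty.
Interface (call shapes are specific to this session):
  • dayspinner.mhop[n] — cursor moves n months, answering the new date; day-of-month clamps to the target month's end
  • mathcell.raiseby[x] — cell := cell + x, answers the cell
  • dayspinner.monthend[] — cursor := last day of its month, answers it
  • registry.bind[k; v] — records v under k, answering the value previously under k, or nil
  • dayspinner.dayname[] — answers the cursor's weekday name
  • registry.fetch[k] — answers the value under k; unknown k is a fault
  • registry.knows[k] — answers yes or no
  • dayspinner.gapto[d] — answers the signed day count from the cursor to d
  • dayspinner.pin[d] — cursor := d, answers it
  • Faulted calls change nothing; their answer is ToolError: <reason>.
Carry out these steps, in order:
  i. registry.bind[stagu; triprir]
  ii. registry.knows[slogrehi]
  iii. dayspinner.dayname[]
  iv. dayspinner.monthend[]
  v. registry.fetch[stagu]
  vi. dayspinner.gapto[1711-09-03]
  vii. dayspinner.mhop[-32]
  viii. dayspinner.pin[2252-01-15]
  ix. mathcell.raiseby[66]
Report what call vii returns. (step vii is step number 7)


Answer: 1709-03-30

Derivation:
% 1. registry.bind(k='stagu', v='triprir') -> nil
% 2. registry.knows(k='slogrehi') -> no
% 3. dayspinner.dayname() -> Sunday
% 4. dayspinner.monthend() -> 1711-11-30
% 5. registry.fetch(k='stagu') -> triprir
% 6. dayspinner.gapto(d='1711-09-03') -> -88
% 7. dayspinner.mhop(n='-32') -> 1709-03-30
% 8. dayspinner.pin(d='2252-01-15') -> 2252-01-15
% 9. mathcell.raiseby(x='66') -> 66


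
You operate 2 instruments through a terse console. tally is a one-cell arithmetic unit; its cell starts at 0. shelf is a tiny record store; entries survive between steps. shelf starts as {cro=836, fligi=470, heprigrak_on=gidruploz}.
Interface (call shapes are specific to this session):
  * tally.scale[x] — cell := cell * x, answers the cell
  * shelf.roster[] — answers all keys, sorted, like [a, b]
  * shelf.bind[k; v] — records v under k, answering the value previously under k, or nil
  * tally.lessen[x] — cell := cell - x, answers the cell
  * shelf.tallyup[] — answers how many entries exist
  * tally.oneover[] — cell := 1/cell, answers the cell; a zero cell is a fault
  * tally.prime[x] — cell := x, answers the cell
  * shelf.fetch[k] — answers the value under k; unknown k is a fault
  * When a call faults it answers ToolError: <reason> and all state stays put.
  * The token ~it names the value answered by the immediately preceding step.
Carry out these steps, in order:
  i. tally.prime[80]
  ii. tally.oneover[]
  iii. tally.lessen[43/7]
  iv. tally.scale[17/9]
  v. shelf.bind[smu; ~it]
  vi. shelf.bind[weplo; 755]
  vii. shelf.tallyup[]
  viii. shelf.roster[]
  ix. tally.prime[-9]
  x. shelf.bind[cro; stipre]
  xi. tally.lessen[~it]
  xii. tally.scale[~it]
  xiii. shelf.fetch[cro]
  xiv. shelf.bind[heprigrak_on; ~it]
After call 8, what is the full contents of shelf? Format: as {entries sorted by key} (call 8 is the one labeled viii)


→ tally.prime(x→80)
← 80
→ tally.oneover()
← 1/80
→ tally.lessen(x→43/7)
← -3433/560
→ tally.scale(x→17/9)
← -58361/5040
→ shelf.bind(k→smu, v→~it)
← nil
→ shelf.bind(k→weplo, v→755)
← nil
→ shelf.tallyup()
← 5
→ shelf.roster()
← [cro, fligi, heprigrak_on, smu, weplo]
→ tally.prime(x→-9)
← -9
→ shelf.bind(k→cro, v→stipre)
← 836
→ tally.lessen(x→~it)
← -845
→ tally.scale(x→~it)
← 714025
→ shelf.fetch(k→cro)
← stipre
→ shelf.bind(k→heprigrak_on, v→~it)
← gidruploz

Answer: {cro=836, fligi=470, heprigrak_on=gidruploz, smu=-58361/5040, weplo=755}


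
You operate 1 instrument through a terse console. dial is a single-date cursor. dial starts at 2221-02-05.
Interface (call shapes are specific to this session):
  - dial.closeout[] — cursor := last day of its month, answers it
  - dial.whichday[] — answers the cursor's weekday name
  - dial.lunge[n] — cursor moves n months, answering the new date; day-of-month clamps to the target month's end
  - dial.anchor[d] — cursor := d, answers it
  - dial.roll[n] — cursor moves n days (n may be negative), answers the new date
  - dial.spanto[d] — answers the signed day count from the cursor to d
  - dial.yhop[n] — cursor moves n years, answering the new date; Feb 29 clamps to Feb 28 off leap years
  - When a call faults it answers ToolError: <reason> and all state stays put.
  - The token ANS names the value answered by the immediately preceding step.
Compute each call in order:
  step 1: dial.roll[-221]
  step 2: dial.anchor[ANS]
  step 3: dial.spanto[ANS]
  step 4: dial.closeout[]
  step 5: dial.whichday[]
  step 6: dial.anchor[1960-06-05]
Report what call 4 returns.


Answer: 2220-06-30

Derivation:
-> dial.roll(n→-221)
<- 2220-06-29
-> dial.anchor(d→ANS)
<- 2220-06-29
-> dial.spanto(d→ANS)
<- 0
-> dial.closeout()
<- 2220-06-30
-> dial.whichday()
<- Friday
-> dial.anchor(d→1960-06-05)
<- 1960-06-05


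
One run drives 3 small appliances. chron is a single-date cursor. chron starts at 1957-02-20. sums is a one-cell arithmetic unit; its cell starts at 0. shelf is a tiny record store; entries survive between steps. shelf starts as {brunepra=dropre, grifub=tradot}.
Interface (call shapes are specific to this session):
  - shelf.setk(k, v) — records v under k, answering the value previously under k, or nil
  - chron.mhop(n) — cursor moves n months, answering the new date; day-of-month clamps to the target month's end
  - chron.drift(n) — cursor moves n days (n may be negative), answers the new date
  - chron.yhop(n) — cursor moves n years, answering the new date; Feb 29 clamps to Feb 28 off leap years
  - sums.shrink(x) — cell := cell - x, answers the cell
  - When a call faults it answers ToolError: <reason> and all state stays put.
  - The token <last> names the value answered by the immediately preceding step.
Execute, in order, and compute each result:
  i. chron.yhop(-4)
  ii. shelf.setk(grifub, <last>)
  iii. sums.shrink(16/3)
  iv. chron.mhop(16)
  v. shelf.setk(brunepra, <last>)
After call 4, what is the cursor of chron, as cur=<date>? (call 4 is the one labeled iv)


[in] chron.yhop n='-4'
  1953-02-20
[in] shelf.setk k='grifub' v='<last>'
  tradot
[in] sums.shrink x='16/3'
  -16/3
[in] chron.mhop n='16'
  1954-06-20
[in] shelf.setk k='brunepra' v='<last>'
  dropre

Answer: cur=1954-06-20


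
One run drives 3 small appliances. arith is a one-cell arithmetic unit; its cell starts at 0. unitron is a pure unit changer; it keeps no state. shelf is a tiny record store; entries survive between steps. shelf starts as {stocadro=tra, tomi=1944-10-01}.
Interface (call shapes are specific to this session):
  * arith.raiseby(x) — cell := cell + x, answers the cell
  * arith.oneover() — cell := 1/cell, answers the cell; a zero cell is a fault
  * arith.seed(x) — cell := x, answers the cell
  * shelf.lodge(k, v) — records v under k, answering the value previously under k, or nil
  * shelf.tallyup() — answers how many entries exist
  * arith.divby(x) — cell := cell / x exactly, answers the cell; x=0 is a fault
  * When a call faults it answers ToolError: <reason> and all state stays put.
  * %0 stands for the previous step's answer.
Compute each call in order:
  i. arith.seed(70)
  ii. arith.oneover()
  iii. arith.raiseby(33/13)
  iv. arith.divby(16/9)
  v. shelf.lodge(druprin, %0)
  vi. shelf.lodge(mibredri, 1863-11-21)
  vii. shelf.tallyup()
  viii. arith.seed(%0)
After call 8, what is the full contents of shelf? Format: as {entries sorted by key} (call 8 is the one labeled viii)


[in] arith.seed x: 70
:: 70
[in] arith.oneover
:: 1/70
[in] arith.raiseby x: 33/13
:: 2323/910
[in] arith.divby x: 16/9
:: 20907/14560
[in] shelf.lodge k: druprin v: %0
:: nil
[in] shelf.lodge k: mibredri v: 1863-11-21
:: nil
[in] shelf.tallyup
:: 4
[in] arith.seed x: %0
:: 4

Answer: {druprin=20907/14560, mibredri=1863-11-21, stocadro=tra, tomi=1944-10-01}


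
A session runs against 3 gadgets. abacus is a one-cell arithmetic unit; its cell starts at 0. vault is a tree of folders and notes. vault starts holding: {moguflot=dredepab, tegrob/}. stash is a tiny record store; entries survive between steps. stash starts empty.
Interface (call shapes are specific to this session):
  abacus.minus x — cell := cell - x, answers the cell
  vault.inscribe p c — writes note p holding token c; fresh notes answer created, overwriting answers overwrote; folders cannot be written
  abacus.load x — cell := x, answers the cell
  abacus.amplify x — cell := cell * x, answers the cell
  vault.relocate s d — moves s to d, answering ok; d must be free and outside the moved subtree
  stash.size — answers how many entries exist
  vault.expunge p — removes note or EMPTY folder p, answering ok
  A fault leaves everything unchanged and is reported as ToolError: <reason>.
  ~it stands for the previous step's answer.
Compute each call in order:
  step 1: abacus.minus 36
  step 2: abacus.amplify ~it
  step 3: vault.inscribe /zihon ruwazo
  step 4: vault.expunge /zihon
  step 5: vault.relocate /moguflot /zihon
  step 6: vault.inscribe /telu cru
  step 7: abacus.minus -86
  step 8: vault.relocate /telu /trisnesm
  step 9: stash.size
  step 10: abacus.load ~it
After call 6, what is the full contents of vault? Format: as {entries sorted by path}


Act: abacus.minus[x: 36]
Obs: -36
Act: abacus.amplify[x: ~it]
Obs: 1296
Act: vault.inscribe[p: /zihon; c: ruwazo]
Obs: created
Act: vault.expunge[p: /zihon]
Obs: ok
Act: vault.relocate[s: /moguflot; d: /zihon]
Obs: ok
Act: vault.inscribe[p: /telu; c: cru]
Obs: created
Act: abacus.minus[x: -86]
Obs: 1382
Act: vault.relocate[s: /telu; d: /trisnesm]
Obs: ok
Act: stash.size[]
Obs: 0
Act: abacus.load[x: ~it]
Obs: 0

Answer: {tegrob/, telu=cru, zihon=dredepab}


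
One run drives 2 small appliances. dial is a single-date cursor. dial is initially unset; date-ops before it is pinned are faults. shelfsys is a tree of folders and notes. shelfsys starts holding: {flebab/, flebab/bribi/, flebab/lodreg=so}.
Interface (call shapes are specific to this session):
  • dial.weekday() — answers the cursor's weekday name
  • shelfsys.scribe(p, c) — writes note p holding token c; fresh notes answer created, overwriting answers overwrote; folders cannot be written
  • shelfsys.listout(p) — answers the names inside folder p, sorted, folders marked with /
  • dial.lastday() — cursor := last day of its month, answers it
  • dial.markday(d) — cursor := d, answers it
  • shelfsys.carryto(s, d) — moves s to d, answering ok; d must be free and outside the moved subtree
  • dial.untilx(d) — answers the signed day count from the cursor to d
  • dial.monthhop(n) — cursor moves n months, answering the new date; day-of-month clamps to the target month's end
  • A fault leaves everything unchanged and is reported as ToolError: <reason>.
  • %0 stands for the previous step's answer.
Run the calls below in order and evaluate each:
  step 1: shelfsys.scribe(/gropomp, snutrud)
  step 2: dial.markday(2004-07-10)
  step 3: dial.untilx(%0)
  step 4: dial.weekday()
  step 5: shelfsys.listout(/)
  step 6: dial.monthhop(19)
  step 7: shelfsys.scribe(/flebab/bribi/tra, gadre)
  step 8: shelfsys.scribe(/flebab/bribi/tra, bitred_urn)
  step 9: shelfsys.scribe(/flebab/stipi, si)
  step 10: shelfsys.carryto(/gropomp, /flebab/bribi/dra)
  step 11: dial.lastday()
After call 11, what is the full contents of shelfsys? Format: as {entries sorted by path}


Answer: {flebab/, flebab/bribi/, flebab/bribi/dra=snutrud, flebab/bribi/tra=bitred_urn, flebab/lodreg=so, flebab/stipi=si}

Derivation:
! shelfsys.scribe(p: /gropomp, c: snutrud) : created
! dial.markday(d: 2004-07-10) : 2004-07-10
! dial.untilx(d: %0) : 0
! dial.weekday() : Saturday
! shelfsys.listout(p: /) : [flebab/, gropomp]
! dial.monthhop(n: 19) : 2006-02-10
! shelfsys.scribe(p: /flebab/bribi/tra, c: gadre) : created
! shelfsys.scribe(p: /flebab/bribi/tra, c: bitred_urn) : overwrote
! shelfsys.scribe(p: /flebab/stipi, c: si) : created
! shelfsys.carryto(s: /gropomp, d: /flebab/bribi/dra) : ok
! dial.lastday() : 2006-02-28


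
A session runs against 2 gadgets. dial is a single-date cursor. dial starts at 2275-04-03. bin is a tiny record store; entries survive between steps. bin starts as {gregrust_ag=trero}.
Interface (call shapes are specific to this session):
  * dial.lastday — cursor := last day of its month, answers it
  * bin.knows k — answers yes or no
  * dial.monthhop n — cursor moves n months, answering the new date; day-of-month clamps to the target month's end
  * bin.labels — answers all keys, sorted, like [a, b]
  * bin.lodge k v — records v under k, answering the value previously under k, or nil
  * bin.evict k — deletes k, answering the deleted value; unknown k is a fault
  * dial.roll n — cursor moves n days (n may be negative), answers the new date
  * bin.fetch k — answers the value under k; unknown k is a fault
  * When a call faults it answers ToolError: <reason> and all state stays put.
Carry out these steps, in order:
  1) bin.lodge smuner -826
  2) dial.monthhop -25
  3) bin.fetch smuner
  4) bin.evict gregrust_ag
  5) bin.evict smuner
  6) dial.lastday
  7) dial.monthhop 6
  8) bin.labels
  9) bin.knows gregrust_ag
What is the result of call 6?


==> lodge(k='smuner', v='-826')
<== nil
==> monthhop(n='-25')
<== 2273-03-03
==> fetch(k='smuner')
<== -826
==> evict(k='gregrust_ag')
<== trero
==> evict(k='smuner')
<== -826
==> lastday()
<== 2273-03-31
==> monthhop(n='6')
<== 2273-09-30
==> labels()
<== []
==> knows(k='gregrust_ag')
<== no

Answer: 2273-03-31


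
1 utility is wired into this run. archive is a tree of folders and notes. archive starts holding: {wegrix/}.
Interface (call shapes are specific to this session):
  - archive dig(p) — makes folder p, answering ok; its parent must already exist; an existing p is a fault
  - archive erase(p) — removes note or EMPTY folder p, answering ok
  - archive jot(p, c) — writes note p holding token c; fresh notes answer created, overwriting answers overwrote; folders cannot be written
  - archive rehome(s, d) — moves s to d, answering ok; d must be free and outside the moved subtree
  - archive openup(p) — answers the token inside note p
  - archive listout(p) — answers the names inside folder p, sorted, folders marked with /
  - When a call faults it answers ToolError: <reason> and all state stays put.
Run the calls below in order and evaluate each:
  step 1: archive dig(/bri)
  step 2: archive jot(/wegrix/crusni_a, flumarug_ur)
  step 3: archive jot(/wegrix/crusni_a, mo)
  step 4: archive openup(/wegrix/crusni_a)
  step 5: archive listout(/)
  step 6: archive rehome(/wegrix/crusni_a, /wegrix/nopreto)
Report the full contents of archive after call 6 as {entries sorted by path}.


Act: archive dig[p='/bri']
Obs: ok
Act: archive jot[p='/wegrix/crusni_a'; c='flumarug_ur']
Obs: created
Act: archive jot[p='/wegrix/crusni_a'; c='mo']
Obs: overwrote
Act: archive openup[p='/wegrix/crusni_a']
Obs: mo
Act: archive listout[p='/']
Obs: [bri/, wegrix/]
Act: archive rehome[s='/wegrix/crusni_a'; d='/wegrix/nopreto']
Obs: ok

Answer: {bri/, wegrix/, wegrix/nopreto=mo}


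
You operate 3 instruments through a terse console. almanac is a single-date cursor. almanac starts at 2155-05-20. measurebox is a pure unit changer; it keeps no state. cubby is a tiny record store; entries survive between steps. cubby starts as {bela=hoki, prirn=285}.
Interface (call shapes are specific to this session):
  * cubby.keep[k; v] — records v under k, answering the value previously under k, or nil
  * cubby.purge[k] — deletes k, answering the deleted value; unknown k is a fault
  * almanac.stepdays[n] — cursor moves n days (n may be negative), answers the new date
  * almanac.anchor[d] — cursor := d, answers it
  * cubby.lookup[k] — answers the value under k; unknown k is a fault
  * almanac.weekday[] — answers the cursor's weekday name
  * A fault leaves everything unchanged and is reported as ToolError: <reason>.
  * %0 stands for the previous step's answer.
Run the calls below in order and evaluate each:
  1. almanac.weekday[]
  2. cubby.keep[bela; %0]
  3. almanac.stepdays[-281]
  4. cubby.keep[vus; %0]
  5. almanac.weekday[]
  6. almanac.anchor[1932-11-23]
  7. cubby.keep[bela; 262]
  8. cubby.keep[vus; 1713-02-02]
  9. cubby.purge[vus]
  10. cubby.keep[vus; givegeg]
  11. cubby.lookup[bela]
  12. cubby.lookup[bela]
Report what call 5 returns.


Answer: Monday

Derivation:
I invoke weekday, giving Tuesday.
Invoking keep with k→bela, v→%0: hoki.
Then stepdays with n→-281, — result: 2154-08-12.
Using keep with k→vus, v→%0, → nil.
Then weekday, yielding Monday.
I use anchor with d→1932-11-23, giving 1932-11-23.
I run keep with k→bela, v→262: Tuesday.
Next I call keep with k→vus, v→1713-02-02, — result: 2154-08-12.
Calling purge with k→vus, yielding 1713-02-02.
Invoking keep with k→vus, v→givegeg, → nil.
Then lookup with k→bela, which returns 262.
Now I run lookup with k→bela, and get 262.


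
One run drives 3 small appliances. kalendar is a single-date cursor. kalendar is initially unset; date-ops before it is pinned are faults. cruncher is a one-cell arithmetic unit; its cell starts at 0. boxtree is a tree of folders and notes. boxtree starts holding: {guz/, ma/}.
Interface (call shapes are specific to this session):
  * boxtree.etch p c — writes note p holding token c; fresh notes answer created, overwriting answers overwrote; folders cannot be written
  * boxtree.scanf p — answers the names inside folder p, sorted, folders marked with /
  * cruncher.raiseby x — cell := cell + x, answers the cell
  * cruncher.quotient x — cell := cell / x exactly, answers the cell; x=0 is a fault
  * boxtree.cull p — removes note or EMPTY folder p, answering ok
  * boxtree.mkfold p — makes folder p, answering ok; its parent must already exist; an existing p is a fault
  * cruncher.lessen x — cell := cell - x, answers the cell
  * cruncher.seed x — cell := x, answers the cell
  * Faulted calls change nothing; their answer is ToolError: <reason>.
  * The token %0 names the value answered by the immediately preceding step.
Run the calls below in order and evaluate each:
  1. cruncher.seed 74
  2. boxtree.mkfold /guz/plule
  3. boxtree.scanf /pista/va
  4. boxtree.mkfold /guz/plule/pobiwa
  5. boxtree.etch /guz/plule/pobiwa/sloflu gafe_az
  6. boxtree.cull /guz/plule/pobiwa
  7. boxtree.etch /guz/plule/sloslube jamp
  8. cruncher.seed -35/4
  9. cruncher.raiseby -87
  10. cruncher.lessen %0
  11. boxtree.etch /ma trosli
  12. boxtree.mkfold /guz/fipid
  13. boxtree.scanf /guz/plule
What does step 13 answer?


;; seed(74) => 74
;; mkfold(/guz/plule) => ok
;; scanf(/pista/va) => ToolError: not found
;; mkfold(/guz/plule/pobiwa) => ok
;; etch(/guz/plule/pobiwa/sloflu, gafe_az) => created
;; cull(/guz/plule/pobiwa) => ToolError: not empty
;; etch(/guz/plule/sloslube, jamp) => created
;; seed(-35/4) => -35/4
;; raiseby(-87) => -383/4
;; lessen(%0) => 0
;; etch(/ma, trosli) => ToolError: is a directory
;; mkfold(/guz/fipid) => ok
;; scanf(/guz/plule) => [pobiwa/, sloslube]

Answer: [pobiwa/, sloslube]
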